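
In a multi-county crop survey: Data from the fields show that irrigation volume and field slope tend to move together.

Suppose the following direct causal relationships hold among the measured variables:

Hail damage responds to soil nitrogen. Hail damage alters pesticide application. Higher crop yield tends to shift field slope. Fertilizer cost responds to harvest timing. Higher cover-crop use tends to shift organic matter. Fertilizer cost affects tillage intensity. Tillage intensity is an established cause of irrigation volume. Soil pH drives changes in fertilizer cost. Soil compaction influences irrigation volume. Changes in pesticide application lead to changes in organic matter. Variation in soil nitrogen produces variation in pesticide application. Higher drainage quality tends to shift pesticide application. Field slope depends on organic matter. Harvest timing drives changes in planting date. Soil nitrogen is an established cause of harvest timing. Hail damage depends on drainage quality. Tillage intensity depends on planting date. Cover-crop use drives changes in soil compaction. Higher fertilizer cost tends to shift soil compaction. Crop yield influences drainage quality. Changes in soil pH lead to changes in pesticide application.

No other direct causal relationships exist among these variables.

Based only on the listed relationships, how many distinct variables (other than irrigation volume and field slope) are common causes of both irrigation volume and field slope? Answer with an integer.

3

The common causes are: cover-crop use (to irrigation volume via cover-crop use → soil compaction → irrigation volume; to field slope via cover-crop use → organic matter → field slope); soil nitrogen (to irrigation volume via soil nitrogen → harvest timing → fertilizer cost → soil compaction → irrigation volume; to field slope via soil nitrogen → pesticide application → organic matter → field slope); soil pH (to irrigation volume via soil pH → fertilizer cost → soil compaction → irrigation volume; to field slope via soil pH → pesticide application → organic matter → field slope).
Every other variable lacks a causal path to at least one of irrigation volume and field slope.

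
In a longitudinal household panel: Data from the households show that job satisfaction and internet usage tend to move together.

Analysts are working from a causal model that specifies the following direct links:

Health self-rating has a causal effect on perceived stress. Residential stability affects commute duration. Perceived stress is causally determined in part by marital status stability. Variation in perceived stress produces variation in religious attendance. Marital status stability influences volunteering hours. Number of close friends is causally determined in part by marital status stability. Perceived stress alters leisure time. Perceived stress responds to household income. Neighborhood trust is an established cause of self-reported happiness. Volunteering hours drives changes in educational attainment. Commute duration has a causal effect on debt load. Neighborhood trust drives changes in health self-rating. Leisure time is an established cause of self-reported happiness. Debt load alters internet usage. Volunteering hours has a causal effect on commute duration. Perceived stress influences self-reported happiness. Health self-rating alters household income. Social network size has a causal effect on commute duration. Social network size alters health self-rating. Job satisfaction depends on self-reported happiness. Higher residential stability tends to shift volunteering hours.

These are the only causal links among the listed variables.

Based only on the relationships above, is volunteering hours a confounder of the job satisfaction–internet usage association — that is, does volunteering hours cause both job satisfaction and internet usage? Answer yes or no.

Volunteering hours has no stated causal path to job satisfaction. A confounder must cause both variables, so volunteering hours does not qualify.

no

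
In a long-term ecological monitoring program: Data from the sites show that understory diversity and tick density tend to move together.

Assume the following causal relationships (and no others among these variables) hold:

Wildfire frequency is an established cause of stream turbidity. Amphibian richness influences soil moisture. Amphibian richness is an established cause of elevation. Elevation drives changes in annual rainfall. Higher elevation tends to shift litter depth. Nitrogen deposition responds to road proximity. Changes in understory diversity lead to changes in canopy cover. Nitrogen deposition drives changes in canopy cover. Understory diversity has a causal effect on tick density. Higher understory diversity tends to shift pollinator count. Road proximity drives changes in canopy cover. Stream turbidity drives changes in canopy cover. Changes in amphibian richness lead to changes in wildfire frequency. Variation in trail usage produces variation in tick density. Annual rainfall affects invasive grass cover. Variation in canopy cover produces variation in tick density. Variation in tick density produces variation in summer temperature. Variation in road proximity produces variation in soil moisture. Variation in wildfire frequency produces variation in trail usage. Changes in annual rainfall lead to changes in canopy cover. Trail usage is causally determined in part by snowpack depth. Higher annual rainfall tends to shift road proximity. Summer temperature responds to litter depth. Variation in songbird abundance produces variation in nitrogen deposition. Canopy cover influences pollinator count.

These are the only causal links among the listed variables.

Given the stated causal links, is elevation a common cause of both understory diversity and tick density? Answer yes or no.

Elevation has no stated causal path to understory diversity. A confounder must cause both variables, so elevation does not qualify.

no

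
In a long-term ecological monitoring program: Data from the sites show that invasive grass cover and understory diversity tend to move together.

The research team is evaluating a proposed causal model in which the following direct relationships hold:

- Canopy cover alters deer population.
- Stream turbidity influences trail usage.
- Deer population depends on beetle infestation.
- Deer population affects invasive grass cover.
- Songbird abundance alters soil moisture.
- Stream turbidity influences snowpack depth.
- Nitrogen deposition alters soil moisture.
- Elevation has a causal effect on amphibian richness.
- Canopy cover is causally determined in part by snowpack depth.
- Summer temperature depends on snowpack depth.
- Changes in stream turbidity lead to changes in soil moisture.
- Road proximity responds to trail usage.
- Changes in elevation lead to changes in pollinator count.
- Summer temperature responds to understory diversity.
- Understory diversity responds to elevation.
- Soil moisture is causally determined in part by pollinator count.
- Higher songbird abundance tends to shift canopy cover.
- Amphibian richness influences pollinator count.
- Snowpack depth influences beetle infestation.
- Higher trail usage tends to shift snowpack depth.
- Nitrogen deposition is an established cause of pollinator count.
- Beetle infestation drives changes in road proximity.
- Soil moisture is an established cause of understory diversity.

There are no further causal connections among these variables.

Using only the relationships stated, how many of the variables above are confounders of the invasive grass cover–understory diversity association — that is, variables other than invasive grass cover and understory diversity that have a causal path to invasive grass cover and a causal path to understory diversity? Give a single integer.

The common causes are: songbird abundance (to invasive grass cover via songbird abundance → canopy cover → deer population → invasive grass cover; to understory diversity via songbird abundance → soil moisture → understory diversity); stream turbidity (to invasive grass cover via stream turbidity → snowpack depth → canopy cover → deer population → invasive grass cover; to understory diversity via stream turbidity → soil moisture → understory diversity).
Every other variable lacks a causal path to at least one of invasive grass cover and understory diversity.

2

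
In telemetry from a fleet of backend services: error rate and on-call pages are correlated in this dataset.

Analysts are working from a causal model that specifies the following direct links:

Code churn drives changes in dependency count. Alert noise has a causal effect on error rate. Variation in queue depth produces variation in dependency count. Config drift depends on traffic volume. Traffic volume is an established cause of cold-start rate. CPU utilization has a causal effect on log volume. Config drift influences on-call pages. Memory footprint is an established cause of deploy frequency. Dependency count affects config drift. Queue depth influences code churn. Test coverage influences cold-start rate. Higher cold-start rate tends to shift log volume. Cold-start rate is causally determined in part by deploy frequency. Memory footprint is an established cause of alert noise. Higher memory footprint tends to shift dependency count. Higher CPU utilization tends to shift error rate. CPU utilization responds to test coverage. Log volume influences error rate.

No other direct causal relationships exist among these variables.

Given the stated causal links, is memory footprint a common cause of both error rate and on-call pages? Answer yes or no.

yes

Memory footprint has a causal path to error rate (memory footprint → alert noise → error rate) and to on-call pages (memory footprint → dependency count → config drift → on-call pages), so it is a common cause of both — a confounder.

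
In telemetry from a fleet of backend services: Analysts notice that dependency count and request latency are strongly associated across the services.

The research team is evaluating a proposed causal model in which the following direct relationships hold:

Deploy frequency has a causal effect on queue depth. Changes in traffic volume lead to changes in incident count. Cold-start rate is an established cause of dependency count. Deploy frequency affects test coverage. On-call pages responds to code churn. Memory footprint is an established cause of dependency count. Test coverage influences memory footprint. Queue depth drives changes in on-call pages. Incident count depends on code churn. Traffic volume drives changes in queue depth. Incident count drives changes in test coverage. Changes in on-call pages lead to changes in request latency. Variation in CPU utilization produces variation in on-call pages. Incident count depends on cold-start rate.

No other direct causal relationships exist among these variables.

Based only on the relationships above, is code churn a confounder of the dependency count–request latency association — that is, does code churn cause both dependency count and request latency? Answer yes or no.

Code churn has a causal path to dependency count (code churn → incident count → test coverage → memory footprint → dependency count) and to request latency (code churn → on-call pages → request latency), so it is a common cause of both — a confounder.

yes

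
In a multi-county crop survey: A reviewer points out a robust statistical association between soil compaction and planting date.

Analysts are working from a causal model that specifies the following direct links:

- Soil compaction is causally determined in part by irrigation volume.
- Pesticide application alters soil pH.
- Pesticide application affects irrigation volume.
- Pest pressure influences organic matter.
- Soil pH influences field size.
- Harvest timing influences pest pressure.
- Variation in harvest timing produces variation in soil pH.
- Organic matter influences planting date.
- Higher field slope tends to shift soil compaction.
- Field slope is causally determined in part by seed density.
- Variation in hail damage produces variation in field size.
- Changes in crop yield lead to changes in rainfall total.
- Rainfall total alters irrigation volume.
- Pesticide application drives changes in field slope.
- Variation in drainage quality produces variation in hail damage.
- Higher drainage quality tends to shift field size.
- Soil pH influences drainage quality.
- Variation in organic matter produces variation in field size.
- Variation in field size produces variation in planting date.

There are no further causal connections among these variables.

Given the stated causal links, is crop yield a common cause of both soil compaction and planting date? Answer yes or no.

no

Crop yield has no stated causal path to planting date. A confounder must cause both variables, so crop yield does not qualify.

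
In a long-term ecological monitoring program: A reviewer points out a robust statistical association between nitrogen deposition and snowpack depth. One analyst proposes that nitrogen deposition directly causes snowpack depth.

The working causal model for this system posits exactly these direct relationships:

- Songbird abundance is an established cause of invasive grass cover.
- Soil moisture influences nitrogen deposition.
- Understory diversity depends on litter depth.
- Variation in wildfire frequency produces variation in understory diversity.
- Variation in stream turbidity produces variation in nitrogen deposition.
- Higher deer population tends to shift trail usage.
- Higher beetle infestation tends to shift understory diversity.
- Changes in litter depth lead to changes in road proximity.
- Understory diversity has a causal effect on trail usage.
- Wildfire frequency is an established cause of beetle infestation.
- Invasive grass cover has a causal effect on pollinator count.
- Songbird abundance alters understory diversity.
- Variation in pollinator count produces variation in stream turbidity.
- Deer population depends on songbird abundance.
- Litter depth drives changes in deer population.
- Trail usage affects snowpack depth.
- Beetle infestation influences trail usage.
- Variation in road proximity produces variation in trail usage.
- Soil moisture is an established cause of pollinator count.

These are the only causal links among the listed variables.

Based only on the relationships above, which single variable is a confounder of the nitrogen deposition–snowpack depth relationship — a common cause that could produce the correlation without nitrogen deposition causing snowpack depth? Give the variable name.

Songbird abundance has a causal path to nitrogen deposition (songbird abundance → invasive grass cover → pollinator count → stream turbidity → nitrogen deposition) and a separate causal path to snowpack depth (songbird abundance → understory diversity → trail usage → snowpack depth), so it is a common cause of both.
No stated relationship gives nitrogen deposition a causal route to snowpack depth, so the correlation is explained by the shared upstream cause rather than a direct effect.

songbird abundance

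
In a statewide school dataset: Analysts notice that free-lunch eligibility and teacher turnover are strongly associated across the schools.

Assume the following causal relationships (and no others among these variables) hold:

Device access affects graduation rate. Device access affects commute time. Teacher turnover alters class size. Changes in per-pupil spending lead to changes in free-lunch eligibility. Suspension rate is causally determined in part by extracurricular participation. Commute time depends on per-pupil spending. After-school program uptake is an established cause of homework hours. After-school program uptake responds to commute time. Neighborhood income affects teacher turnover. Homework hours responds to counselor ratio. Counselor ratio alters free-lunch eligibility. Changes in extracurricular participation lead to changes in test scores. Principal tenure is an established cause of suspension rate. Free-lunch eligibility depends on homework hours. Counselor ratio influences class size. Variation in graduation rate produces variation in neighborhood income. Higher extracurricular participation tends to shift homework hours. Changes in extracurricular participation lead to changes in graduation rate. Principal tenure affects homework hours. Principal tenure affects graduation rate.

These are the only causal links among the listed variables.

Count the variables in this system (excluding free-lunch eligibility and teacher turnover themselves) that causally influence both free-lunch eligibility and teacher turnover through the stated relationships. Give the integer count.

3

The common causes are: device access (to free-lunch eligibility via device access → commute time → after-school program uptake → homework hours → free-lunch eligibility; to teacher turnover via device access → graduation rate → neighborhood income → teacher turnover); extracurricular participation (to free-lunch eligibility via extracurricular participation → homework hours → free-lunch eligibility; to teacher turnover via extracurricular participation → graduation rate → neighborhood income → teacher turnover); principal tenure (to free-lunch eligibility via principal tenure → homework hours → free-lunch eligibility; to teacher turnover via principal tenure → graduation rate → neighborhood income → teacher turnover).
Every other variable lacks a causal path to at least one of free-lunch eligibility and teacher turnover.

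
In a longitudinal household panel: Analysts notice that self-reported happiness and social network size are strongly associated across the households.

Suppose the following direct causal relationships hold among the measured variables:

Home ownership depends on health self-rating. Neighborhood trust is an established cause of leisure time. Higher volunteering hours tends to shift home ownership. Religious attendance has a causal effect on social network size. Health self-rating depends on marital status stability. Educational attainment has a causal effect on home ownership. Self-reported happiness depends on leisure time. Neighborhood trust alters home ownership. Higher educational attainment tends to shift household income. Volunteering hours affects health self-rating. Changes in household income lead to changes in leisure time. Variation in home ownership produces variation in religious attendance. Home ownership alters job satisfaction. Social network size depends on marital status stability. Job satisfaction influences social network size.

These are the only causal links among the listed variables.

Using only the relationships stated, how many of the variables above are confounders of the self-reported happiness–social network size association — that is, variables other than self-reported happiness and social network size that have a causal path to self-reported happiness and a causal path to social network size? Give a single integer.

The common causes are: educational attainment (to self-reported happiness via educational attainment → household income → leisure time → self-reported happiness; to social network size via educational attainment → home ownership → religious attendance → social network size); neighborhood trust (to self-reported happiness via neighborhood trust → leisure time → self-reported happiness; to social network size via neighborhood trust → home ownership → religious attendance → social network size).
Every other variable lacks a causal path to at least one of self-reported happiness and social network size.

2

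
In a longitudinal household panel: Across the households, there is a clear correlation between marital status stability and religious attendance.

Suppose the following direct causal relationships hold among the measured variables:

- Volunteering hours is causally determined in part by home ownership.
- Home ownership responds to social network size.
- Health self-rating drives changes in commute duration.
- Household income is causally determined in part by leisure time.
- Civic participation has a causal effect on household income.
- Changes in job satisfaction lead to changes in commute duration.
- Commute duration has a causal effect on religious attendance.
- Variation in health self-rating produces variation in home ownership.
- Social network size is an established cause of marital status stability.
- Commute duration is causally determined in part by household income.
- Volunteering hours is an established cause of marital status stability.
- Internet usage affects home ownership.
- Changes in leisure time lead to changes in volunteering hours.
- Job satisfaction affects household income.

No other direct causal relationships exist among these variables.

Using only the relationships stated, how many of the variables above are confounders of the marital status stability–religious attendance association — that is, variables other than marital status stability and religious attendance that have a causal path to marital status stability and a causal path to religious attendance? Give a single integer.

The common causes are: health self-rating (to marital status stability via health self-rating → home ownership → volunteering hours → marital status stability; to religious attendance via health self-rating → commute duration → religious attendance); leisure time (to marital status stability via leisure time → volunteering hours → marital status stability; to religious attendance via leisure time → household income → commute duration → religious attendance).
Every other variable lacks a causal path to at least one of marital status stability and religious attendance.

2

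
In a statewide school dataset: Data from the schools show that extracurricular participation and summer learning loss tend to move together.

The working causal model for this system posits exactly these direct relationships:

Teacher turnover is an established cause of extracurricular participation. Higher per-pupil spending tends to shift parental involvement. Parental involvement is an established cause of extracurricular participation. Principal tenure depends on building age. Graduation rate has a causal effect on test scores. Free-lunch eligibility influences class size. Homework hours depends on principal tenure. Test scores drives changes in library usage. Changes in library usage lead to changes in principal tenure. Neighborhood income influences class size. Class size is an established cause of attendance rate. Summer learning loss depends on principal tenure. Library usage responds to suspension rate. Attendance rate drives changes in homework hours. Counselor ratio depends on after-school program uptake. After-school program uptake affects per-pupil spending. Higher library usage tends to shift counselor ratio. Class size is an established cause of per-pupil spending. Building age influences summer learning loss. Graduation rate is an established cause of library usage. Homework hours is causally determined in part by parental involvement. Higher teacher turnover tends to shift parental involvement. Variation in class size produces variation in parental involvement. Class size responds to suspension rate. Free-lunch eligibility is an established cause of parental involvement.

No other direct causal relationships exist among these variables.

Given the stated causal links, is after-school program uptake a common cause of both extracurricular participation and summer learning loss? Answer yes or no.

After-school program uptake has no stated causal path to summer learning loss. A confounder must cause both variables, so after-school program uptake does not qualify.

no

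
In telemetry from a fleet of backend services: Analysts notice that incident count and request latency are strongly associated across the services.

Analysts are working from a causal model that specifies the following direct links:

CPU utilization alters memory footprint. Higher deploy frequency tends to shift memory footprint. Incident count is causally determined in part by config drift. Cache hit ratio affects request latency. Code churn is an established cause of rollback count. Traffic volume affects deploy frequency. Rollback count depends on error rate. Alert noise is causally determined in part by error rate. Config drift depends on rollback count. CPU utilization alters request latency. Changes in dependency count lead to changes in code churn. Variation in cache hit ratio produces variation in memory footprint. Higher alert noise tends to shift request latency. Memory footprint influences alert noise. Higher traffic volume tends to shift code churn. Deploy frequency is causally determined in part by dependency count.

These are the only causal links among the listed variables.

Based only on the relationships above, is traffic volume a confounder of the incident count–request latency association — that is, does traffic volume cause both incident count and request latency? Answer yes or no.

Traffic volume has a causal path to incident count (traffic volume → code churn → rollback count → config drift → incident count) and to request latency (traffic volume → deploy frequency → memory footprint → alert noise → request latency), so it is a common cause of both — a confounder.

yes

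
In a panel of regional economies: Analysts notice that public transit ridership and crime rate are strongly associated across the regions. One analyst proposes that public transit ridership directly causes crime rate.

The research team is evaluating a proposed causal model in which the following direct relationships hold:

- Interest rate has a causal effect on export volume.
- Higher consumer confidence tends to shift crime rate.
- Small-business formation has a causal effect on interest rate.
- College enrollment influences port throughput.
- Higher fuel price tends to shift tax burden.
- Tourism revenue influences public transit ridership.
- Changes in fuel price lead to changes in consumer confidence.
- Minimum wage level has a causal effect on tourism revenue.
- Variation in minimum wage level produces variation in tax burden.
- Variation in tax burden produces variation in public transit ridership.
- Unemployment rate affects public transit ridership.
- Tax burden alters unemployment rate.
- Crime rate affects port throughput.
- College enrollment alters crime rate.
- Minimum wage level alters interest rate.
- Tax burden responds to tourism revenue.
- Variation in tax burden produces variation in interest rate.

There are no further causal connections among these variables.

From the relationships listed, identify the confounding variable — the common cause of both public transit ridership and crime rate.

fuel price

Fuel price has a causal path to public transit ridership (fuel price → tax burden → public transit ridership) and a separate causal path to crime rate (fuel price → consumer confidence → crime rate), so it is a common cause of both.
No stated relationship gives public transit ridership a causal route to crime rate, so the correlation is explained by the shared upstream cause rather than a direct effect.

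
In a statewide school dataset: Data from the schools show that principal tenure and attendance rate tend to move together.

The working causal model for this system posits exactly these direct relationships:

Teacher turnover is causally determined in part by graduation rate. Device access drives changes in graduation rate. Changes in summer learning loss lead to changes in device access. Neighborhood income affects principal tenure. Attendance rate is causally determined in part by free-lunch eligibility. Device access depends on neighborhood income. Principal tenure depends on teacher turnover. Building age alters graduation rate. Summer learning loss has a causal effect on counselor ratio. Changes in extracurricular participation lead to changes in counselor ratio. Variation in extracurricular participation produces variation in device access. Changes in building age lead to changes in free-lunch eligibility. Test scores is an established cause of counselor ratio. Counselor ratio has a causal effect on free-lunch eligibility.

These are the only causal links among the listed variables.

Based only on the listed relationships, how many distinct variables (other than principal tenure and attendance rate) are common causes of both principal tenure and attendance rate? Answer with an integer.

3

The common causes are: building age (to principal tenure via building age → graduation rate → teacher turnover → principal tenure; to attendance rate via building age → free-lunch eligibility → attendance rate); extracurricular participation (to principal tenure via extracurricular participation → device access → graduation rate → teacher turnover → principal tenure; to attendance rate via extracurricular participation → counselor ratio → free-lunch eligibility → attendance rate); summer learning loss (to principal tenure via summer learning loss → device access → graduation rate → teacher turnover → principal tenure; to attendance rate via summer learning loss → counselor ratio → free-lunch eligibility → attendance rate).
Every other variable lacks a causal path to at least one of principal tenure and attendance rate.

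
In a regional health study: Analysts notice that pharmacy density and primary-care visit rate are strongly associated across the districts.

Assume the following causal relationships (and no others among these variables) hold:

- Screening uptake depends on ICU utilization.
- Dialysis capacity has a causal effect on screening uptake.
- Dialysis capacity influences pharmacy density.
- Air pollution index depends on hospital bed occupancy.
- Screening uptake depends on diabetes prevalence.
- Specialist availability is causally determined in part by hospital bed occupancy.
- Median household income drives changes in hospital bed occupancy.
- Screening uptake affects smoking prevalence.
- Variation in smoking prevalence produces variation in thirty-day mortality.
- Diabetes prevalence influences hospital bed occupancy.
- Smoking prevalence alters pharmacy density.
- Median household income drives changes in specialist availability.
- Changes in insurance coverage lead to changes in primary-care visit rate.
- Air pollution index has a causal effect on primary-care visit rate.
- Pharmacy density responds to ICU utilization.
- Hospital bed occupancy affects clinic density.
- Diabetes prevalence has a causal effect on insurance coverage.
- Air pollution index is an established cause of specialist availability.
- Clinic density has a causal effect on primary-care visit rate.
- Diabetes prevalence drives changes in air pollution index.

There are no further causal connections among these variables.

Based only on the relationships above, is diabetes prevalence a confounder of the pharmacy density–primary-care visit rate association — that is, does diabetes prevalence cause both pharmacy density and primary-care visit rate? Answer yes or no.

Diabetes prevalence has a causal path to pharmacy density (diabetes prevalence → screening uptake → smoking prevalence → pharmacy density) and to primary-care visit rate (diabetes prevalence → insurance coverage → primary-care visit rate), so it is a common cause of both — a confounder.

yes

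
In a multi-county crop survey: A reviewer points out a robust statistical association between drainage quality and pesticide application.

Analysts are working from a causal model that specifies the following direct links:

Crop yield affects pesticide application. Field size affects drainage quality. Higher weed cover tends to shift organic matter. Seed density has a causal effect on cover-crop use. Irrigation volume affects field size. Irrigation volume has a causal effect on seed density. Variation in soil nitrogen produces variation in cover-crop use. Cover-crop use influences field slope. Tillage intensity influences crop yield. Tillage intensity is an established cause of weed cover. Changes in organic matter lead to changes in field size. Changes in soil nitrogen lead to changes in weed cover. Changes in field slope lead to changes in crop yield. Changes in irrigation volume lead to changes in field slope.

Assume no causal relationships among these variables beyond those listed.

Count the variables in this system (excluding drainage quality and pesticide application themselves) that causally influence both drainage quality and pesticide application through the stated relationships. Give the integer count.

The common causes are: irrigation volume (to drainage quality via irrigation volume → field size → drainage quality; to pesticide application via irrigation volume → field slope → crop yield → pesticide application); soil nitrogen (to drainage quality via soil nitrogen → weed cover → organic matter → field size → drainage quality; to pesticide application via soil nitrogen → cover-crop use → field slope → crop yield → pesticide application); tillage intensity (to drainage quality via tillage intensity → weed cover → organic matter → field size → drainage quality; to pesticide application via tillage intensity → crop yield → pesticide application).
Every other variable lacks a causal path to at least one of drainage quality and pesticide application.

3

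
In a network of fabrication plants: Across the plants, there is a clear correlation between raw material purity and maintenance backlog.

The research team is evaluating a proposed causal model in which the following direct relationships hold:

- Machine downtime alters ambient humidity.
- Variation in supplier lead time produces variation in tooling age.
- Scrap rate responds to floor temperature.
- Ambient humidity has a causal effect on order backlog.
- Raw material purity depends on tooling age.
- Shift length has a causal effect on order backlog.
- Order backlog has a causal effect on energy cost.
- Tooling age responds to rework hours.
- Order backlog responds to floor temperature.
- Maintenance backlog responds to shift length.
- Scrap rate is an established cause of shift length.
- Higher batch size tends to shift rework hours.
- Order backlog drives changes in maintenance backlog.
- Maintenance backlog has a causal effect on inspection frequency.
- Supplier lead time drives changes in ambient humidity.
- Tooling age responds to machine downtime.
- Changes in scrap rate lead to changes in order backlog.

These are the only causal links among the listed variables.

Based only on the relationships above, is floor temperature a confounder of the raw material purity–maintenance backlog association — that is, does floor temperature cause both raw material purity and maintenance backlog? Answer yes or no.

Floor temperature has no stated causal path to raw material purity. A confounder must cause both variables, so floor temperature does not qualify.

no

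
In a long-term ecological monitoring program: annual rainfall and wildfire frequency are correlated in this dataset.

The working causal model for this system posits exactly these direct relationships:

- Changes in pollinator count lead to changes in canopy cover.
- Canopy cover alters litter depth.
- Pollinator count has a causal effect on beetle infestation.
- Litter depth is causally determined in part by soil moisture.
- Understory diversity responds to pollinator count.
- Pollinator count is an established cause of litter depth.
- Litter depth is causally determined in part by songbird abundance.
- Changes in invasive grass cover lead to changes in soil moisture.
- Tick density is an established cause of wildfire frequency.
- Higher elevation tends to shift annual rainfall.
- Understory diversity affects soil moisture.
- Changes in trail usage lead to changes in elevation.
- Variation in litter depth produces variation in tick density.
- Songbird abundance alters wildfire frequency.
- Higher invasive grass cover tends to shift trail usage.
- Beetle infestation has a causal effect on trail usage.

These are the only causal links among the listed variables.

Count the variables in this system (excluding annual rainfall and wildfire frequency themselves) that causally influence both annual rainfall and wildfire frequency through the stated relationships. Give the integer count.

The common causes are: invasive grass cover (to annual rainfall via invasive grass cover → trail usage → elevation → annual rainfall; to wildfire frequency via invasive grass cover → soil moisture → litter depth → tick density → wildfire frequency); pollinator count (to annual rainfall via pollinator count → beetle infestation → trail usage → elevation → annual rainfall; to wildfire frequency via pollinator count → litter depth → tick density → wildfire frequency).
Every other variable lacks a causal path to at least one of annual rainfall and wildfire frequency.

2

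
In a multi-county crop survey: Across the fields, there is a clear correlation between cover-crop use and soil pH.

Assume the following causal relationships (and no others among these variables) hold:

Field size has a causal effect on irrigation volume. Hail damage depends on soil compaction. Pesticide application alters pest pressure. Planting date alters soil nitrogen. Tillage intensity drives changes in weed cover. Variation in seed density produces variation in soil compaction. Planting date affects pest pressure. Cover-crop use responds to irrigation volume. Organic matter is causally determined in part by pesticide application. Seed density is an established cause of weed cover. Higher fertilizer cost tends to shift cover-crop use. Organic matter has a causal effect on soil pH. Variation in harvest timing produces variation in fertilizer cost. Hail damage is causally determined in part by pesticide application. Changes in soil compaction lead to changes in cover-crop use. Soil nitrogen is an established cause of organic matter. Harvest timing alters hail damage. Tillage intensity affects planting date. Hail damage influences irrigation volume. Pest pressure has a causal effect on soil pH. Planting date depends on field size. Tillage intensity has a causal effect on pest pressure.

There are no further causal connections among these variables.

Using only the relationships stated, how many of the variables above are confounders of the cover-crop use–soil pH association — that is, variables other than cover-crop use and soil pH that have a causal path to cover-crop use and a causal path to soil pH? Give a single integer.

The common causes are: field size (to cover-crop use via field size → irrigation volume → cover-crop use; to soil pH via field size → planting date → pest pressure → soil pH); pesticide application (to cover-crop use via pesticide application → hail damage → irrigation volume → cover-crop use; to soil pH via pesticide application → organic matter → soil pH).
Every other variable lacks a causal path to at least one of cover-crop use and soil pH.

2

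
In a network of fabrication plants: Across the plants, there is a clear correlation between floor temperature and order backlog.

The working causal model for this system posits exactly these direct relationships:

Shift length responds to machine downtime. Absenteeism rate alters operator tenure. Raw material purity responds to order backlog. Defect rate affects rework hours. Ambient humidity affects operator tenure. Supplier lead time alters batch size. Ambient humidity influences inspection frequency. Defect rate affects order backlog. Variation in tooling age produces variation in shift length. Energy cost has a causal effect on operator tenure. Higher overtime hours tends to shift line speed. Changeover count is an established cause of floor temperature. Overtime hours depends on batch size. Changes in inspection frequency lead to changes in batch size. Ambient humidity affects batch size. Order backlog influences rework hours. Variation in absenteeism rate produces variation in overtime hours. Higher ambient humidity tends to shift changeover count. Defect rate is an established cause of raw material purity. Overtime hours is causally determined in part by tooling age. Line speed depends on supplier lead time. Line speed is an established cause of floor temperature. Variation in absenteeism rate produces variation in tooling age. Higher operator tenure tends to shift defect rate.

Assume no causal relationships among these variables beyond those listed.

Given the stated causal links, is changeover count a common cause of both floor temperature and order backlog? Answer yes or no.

Changeover count has no stated causal path to order backlog. A confounder must cause both variables, so changeover count does not qualify.

no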